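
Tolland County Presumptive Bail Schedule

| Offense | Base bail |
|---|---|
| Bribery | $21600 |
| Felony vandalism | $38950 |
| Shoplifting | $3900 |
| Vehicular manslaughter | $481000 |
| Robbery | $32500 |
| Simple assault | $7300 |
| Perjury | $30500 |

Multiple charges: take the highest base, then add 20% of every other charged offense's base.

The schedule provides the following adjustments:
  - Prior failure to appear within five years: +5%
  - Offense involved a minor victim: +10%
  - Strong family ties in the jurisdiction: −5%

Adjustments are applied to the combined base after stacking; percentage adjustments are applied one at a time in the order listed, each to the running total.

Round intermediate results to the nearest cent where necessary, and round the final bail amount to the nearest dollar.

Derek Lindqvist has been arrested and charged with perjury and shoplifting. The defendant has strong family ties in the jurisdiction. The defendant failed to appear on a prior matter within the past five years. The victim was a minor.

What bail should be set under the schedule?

Base amounts from the schedule: perjury $30500; shoplifting $3900.
Stacking rule: highest base plus 20% of each additional charge. Highest is perjury at $30500. Additional: $3900 × 20% = $780. Combined base = $30500 + $780 = $31280.
Prior failure to appear within five years (+5%): $31280 × 1.05 = $32844.
Offense involved a minor victim (+10%): $32844 × 1.1 = $36128.40.
Strong family ties in the jurisdiction (−5%): $36128.40 × 0.95 = $34321.98.
Rounded to the nearest dollar: $34322.

$34322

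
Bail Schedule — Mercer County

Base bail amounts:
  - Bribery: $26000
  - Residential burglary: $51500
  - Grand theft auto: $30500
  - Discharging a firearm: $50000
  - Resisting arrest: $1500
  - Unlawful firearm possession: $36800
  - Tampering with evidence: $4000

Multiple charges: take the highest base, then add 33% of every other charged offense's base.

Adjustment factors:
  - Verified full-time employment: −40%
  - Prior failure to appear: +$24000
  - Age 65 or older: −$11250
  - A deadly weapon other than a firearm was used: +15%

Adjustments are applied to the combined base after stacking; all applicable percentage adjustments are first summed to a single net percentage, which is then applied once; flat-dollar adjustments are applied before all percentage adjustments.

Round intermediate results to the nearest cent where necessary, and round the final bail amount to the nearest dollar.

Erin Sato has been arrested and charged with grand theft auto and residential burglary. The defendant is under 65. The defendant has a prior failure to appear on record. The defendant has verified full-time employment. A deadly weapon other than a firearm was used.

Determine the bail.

Base amounts from the schedule: grand theft auto $30500; residential burglary $51500.
Stacking rule: highest base plus 33% of each additional charge. Highest is residential burglary at $51500. Additional: $30500 × 33% = $10065. Combined base = $51500 + $10065 = $61565.
Prior failure to appear (+$24000 flat): $61565 + $24000 = $85565.
Net percentage adjustment: −40% +15% = −25%. $85565 × 0.75 = $64173.75.
Rounded to the nearest dollar: $64174.

$64174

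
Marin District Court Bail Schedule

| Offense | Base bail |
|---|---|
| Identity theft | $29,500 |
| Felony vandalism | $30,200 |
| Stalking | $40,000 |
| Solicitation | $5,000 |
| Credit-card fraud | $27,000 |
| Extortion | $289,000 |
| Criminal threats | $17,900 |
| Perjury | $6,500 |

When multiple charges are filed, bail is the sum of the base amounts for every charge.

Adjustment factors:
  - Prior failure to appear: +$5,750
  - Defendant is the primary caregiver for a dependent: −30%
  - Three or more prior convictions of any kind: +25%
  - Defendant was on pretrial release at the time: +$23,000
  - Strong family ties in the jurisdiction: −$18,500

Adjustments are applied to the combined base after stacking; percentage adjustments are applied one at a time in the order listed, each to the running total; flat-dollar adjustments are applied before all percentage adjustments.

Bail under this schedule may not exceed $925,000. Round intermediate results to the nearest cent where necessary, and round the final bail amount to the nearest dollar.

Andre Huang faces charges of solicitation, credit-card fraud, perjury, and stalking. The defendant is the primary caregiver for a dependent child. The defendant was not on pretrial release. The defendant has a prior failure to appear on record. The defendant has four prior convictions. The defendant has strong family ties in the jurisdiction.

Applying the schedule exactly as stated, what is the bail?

$57,531

Base amounts from the schedule: solicitation $5,000; credit-card fraud $27,000; perjury $6,500; stalking $40,000.
Stacking rule: sum of all bases. $5,000 + $27,000 + $6,500 + $40,000 = $78,500.
Prior failure to appear (+$5,750 flat): $78,500 + $5,750 = $84,250.
Strong family ties in the jurisdiction (−$18,500 flat): $84,250 − $18,500 = $65,750.
Defendant is the primary caregiver for a dependent (−30%): $65,750 × 0.7 = $46,025.
Three or more prior convictions of any kind (+25%): $46,025 × 1.25 = $57,531.25.
$57,531.25 is within the $925,000 maximum.
Rounded to the nearest dollar: $57,531.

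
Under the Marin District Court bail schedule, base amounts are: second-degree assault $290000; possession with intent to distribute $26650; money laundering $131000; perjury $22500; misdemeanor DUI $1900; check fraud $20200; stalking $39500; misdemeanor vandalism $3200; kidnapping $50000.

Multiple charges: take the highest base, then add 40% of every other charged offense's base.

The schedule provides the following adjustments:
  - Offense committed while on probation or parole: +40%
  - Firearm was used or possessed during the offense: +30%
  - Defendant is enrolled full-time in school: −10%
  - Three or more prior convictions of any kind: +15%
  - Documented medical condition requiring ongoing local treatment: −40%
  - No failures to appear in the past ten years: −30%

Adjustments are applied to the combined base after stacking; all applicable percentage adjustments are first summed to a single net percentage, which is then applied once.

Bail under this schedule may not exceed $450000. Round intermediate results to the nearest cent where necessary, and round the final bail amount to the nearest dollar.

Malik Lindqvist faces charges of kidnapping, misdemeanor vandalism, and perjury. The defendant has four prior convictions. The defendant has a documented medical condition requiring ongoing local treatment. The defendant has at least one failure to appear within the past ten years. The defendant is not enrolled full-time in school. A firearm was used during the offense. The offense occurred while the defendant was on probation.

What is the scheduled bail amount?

Base amounts from the schedule: kidnapping $50000; misdemeanor vandalism $3200; perjury $22500.
Stacking rule: highest base plus 40% of each additional charge. Highest is kidnapping at $50000. Additional: $3200 × 40% = $1280; $22500 × 40% = $9000. Combined base = $50000 + $10280 = $60280.
Net percentage adjustment: +40% +30% +15% −40% = +45%. $60280 × 1.45 = $87406.
$87406 is within the $450000 maximum.

$87406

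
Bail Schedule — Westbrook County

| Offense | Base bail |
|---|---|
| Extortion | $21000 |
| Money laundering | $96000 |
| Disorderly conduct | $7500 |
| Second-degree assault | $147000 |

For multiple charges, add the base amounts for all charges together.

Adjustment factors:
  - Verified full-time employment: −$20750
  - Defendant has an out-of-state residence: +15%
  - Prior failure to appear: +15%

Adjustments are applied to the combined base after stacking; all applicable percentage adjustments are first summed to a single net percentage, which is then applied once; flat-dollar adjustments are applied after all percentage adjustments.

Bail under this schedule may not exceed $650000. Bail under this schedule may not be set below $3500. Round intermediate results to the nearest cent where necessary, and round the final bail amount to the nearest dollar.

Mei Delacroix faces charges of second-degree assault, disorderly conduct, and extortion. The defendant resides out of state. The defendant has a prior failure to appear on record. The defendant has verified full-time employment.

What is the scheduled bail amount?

$207400

Base amounts from the schedule: second-degree assault $147000; disorderly conduct $7500; extortion $21000.
Stacking rule: sum of all bases. $147000 + $7500 + $21000 = $175500.
Net percentage adjustment: +15% +15% = +30%. $175500 × 1.3 = $228150.
Verified full-time employment (−$20750 flat): $228150 − $20750 = $207400.
$207400 is within the $650000 maximum.
$207400 is at or above the $3500 minimum.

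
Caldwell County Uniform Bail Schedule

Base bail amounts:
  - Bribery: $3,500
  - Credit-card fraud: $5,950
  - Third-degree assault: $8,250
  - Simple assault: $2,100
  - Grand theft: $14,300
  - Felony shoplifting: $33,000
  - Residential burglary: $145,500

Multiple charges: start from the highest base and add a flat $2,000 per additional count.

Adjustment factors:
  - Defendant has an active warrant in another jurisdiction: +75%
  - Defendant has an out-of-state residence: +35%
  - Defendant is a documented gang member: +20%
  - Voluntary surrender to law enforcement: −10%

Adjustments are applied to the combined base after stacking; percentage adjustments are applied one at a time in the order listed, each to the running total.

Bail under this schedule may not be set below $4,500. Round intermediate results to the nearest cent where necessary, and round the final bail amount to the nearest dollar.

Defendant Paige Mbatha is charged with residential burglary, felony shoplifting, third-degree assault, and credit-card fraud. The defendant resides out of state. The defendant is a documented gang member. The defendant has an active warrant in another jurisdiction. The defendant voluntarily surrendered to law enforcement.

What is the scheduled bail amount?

Base amounts from the schedule: residential burglary $145,500; felony shoplifting $33,000; third-degree assault $8,250; credit-card fraud $5,950.
Stacking rule: highest base plus $2,000 per additional charge. Highest is residential burglary at $145,500; 3 additional charges → +$6,000. Combined base = $151,500.
Defendant has an active warrant in another jurisdiction (+75%): $151,500 × 1.75 = $265,125.
Defendant has an out-of-state residence (+35%): $265,125 × 1.35 = $357,918.75.
Defendant is a documented gang member (+20%): $357,918.75 × 1.2 = $429,502.50.
Voluntary surrender to law enforcement (−10%): $429,502.50 × 0.9 = $386,552.25.
$386,552.25 is at or above the $4,500 minimum.
Rounded to the nearest dollar: $386,552.

$386,552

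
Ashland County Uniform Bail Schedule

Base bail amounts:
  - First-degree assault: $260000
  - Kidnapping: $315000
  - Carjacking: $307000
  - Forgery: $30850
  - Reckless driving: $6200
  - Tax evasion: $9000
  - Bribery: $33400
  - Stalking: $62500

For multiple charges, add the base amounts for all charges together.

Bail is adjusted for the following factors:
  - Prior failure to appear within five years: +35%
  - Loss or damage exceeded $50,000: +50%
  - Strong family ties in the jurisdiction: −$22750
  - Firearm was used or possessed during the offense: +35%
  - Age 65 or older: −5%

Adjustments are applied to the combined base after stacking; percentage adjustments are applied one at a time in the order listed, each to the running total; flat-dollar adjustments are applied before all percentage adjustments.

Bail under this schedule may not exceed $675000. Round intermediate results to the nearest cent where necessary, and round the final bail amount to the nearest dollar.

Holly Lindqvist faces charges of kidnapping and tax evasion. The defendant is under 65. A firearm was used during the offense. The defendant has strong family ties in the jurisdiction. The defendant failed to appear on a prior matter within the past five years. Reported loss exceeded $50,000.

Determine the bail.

$675000

Base amounts from the schedule: kidnapping $315000; tax evasion $9000.
Stacking rule: sum of all bases. $315000 + $9000 = $324000.
Strong family ties in the jurisdiction (−$22750 flat): $324000 − $22750 = $301250.
Prior failure to appear within five years (+35%): $301250 × 1.35 = $406687.50.
Loss or damage exceeded $50,000 (+50%): $406687.50 × 1.5 = $610031.25.
Firearm was used or possessed during the offense (+35%): $610031.25 × 1.35 = $823542.19.
Result $823542.19 exceeds the maximum of $675000; bail is capped at $675000.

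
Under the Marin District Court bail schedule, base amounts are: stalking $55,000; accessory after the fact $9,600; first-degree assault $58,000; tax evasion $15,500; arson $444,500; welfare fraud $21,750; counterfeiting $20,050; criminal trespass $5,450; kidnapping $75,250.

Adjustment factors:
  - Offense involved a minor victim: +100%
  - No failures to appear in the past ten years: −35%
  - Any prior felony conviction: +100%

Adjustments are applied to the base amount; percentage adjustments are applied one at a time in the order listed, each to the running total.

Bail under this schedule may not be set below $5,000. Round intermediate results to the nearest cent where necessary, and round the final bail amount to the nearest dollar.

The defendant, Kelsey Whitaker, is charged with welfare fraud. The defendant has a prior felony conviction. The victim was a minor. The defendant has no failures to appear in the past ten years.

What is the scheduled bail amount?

Base amounts from the schedule: welfare fraud $21,750.
Single charge. Combined base = $21,750.
Offense involved a minor victim (+100%): $21,750 × 2 = $43,500.
No failures to appear in the past ten years (−35%): $43,500 × 0.65 = $28,275.
Any prior felony conviction (+100%): $28,275 × 2 = $56,550.
$56,550 is at or above the $5,000 minimum.

$56,550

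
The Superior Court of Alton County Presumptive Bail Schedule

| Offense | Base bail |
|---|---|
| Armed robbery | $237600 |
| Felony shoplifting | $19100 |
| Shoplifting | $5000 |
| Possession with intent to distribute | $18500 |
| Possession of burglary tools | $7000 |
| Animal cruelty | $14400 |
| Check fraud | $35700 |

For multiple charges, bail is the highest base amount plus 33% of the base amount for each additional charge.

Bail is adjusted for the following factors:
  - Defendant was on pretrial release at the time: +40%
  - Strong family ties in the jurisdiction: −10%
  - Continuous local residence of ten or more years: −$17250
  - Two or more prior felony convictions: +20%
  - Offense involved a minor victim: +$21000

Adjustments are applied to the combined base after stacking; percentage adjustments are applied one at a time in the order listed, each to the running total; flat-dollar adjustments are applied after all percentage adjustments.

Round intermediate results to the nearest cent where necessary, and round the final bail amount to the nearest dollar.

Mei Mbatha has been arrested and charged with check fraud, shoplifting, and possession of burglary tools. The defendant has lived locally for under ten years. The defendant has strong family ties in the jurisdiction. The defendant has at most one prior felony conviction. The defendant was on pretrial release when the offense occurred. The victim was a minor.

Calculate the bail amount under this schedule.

$70972

Base amounts from the schedule: check fraud $35700; shoplifting $5000; possession of burglary tools $7000.
Stacking rule: highest base plus 33% of each additional charge. Highest is check fraud at $35700. Additional: $5000 × 33% = $1650; $7000 × 33% = $2310. Combined base = $35700 + $3960 = $39660.
Defendant was on pretrial release at the time (+40%): $39660 × 1.4 = $55524.
Strong family ties in the jurisdiction (−10%): $55524 × 0.9 = $49971.60.
Offense involved a minor victim (+$21000 flat): $49971.60 + $21000 = $70971.60.
Rounded to the nearest dollar: $70972.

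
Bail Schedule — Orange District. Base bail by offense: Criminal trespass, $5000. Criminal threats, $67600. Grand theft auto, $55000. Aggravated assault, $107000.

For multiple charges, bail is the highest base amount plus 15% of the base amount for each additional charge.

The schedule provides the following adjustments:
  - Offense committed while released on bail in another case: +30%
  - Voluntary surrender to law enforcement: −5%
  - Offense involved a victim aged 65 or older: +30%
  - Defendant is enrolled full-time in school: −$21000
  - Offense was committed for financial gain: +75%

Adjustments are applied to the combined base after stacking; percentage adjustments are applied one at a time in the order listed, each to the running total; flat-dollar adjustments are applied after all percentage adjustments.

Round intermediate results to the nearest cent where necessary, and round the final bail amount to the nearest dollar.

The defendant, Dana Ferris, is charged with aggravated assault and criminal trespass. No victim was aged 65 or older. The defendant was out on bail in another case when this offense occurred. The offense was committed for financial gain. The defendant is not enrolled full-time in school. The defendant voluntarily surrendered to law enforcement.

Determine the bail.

Base amounts from the schedule: aggravated assault $107000; criminal trespass $5000.
Stacking rule: highest base plus 15% of each additional charge. Highest is aggravated assault at $107000. Additional: $5000 × 15% = $750. Combined base = $107000 + $750 = $107750.
Offense committed while released on bail in another case (+30%): $107750 × 1.3 = $140075.
Voluntary surrender to law enforcement (−5%): $140075 × 0.95 = $133071.25.
Offense was committed for financial gain (+75%): $133071.25 × 1.75 = $232874.69.
Rounded to the nearest dollar: $232875.

$232875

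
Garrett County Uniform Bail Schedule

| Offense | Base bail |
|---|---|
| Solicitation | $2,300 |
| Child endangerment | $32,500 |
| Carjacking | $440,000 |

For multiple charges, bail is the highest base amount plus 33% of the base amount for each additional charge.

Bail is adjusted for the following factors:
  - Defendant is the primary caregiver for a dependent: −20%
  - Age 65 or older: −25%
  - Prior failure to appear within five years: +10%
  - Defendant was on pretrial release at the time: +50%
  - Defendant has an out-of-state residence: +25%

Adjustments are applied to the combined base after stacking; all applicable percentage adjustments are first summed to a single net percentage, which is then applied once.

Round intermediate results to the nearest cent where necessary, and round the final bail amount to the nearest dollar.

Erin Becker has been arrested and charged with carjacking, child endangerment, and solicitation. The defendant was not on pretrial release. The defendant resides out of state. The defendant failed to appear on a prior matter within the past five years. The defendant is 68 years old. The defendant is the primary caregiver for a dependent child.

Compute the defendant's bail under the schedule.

Base amounts from the schedule: carjacking $440,000; child endangerment $32,500; solicitation $2,300.
Stacking rule: highest base plus 33% of each additional charge. Highest is carjacking at $440,000. Additional: $32,500 × 33% = $10,725; $2,300 × 33% = $759. Combined base = $440,000 + $11,484 = $451,484.
Net percentage adjustment: −20% −25% +10% +25% = −10%. $451,484 × 0.9 = $406,335.60.
Rounded to the nearest dollar: $406,336.

$406,336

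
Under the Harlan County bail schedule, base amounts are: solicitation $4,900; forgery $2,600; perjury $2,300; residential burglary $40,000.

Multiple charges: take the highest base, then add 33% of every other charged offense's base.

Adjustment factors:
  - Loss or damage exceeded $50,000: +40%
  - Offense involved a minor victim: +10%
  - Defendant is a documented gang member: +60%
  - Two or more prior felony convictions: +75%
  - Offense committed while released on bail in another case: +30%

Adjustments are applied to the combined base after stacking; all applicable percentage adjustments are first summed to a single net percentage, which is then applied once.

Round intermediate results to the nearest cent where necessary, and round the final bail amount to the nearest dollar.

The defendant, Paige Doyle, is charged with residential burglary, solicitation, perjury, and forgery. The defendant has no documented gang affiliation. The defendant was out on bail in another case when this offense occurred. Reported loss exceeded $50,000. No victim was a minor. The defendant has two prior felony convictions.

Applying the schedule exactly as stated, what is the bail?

$105,923

Base amounts from the schedule: residential burglary $40,000; solicitation $4,900; perjury $2,300; forgery $2,600.
Stacking rule: highest base plus 33% of each additional charge. Highest is residential burglary at $40,000. Additional: $4,900 × 33% = $1,617; $2,300 × 33% = $759; $2,600 × 33% = $858. Combined base = $40,000 + $3,234 = $43,234.
Net percentage adjustment: +40% +75% +30% = +145%. $43,234 × 2.45 = $105,923.30.
Rounded to the nearest dollar: $105,923.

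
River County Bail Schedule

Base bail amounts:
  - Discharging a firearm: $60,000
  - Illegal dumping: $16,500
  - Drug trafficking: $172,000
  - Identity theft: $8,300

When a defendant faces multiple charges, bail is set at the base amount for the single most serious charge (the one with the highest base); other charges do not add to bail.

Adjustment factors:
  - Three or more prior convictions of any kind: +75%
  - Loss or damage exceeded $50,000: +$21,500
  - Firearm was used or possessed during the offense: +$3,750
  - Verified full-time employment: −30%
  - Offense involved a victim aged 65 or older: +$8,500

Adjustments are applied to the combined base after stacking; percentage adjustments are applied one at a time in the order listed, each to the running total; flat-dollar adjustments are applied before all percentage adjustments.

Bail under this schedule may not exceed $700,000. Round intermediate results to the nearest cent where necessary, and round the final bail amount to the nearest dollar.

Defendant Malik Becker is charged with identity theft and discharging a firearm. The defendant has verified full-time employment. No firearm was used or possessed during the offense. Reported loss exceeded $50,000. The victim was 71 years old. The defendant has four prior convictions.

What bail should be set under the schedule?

$110,250

Base amounts from the schedule: identity theft $8,300; discharging a firearm $60,000.
Stacking rule: use the highest base only. Highest is discharging a firearm at $60,000. Combined base = $60,000.
Loss or damage exceeded $50,000 (+$21,500 flat): $60,000 + $21,500 = $81,500.
Offense involved a victim aged 65 or older (+$8,500 flat): $81,500 + $8,500 = $90,000.
Three or more prior convictions of any kind (+75%): $90,000 × 1.75 = $157,500.
Verified full-time employment (−30%): $157,500 × 0.7 = $110,250.
$110,250 is within the $700,000 maximum.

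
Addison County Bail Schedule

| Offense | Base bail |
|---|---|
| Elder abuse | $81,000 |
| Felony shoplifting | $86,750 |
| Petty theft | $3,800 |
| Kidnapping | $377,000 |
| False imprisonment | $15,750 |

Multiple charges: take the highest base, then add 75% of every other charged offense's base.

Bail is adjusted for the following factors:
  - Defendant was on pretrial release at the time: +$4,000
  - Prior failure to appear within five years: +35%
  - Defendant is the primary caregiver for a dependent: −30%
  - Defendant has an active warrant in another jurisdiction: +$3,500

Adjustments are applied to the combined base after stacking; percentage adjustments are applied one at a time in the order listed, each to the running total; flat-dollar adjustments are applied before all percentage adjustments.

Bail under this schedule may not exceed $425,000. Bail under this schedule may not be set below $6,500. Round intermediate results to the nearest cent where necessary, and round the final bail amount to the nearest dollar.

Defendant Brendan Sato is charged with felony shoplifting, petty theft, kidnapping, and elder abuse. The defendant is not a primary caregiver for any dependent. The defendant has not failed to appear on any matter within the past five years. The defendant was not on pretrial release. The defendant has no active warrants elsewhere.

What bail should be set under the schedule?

Base amounts from the schedule: felony shoplifting $86,750; petty theft $3,800; kidnapping $377,000; elder abuse $81,000.
Stacking rule: highest base plus 75% of each additional charge. Highest is kidnapping at $377,000. Additional: $86,750 × 75% = $65,062.50; $3,800 × 75% = $2,850; $81,000 × 75% = $60,750. Combined base = $377,000 + $128,662.50 = $505,662.50.
No adjustment factors apply to this defendant.
Result $505,662.50 exceeds the maximum of $425,000; bail is capped at $425,000.
$425,000 is at or above the $6,500 minimum.

$425,000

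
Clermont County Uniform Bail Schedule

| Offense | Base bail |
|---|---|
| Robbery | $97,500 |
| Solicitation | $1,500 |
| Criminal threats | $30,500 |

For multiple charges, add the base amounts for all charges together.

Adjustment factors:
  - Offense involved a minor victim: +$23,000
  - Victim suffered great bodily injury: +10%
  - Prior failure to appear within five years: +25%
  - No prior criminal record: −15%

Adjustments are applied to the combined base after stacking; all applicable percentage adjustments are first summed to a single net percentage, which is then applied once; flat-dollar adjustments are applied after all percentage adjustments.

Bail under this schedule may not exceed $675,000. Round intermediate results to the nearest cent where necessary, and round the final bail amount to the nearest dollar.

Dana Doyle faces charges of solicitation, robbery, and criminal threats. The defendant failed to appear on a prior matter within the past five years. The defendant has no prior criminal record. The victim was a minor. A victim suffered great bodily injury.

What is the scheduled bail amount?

$178,400

Base amounts from the schedule: solicitation $1,500; robbery $97,500; criminal threats $30,500.
Stacking rule: sum of all bases. $1,500 + $97,500 + $30,500 = $129,500.
Net percentage adjustment: +10% +25% −15% = +20%. $129,500 × 1.2 = $155,400.
Offense involved a minor victim (+$23,000 flat): $155,400 + $23,000 = $178,400.
$178,400 is within the $675,000 maximum.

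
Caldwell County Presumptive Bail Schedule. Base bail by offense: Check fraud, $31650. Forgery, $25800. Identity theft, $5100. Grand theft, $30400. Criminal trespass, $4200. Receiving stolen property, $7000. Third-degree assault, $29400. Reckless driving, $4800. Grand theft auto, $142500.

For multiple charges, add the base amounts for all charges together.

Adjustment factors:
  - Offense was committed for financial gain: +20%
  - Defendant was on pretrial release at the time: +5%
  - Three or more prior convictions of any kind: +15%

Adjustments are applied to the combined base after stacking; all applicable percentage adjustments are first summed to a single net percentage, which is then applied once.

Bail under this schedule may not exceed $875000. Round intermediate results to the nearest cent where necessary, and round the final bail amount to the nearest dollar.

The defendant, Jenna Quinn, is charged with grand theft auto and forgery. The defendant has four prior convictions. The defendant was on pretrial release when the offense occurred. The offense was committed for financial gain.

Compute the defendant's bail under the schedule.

Base amounts from the schedule: grand theft auto $142500; forgery $25800.
Stacking rule: sum of all bases. $142500 + $25800 = $168300.
Net percentage adjustment: +20% +5% +15% = +40%. $168300 × 1.4 = $235620.
$235620 is within the $875000 maximum.

$235620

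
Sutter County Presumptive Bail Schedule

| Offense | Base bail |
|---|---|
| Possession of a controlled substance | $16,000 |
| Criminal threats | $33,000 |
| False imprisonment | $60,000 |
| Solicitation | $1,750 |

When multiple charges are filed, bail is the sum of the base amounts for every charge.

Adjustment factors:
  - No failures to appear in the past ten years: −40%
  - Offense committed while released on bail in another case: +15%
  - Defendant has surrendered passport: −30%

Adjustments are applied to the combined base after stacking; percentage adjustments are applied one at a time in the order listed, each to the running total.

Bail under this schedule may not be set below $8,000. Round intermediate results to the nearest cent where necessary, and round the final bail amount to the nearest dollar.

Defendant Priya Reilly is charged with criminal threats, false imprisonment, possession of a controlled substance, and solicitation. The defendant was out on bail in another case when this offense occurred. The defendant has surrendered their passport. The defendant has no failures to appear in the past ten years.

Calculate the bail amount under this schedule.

Base amounts from the schedule: criminal threats $33,000; false imprisonment $60,000; possession of a controlled substance $16,000; solicitation $1,750.
Stacking rule: sum of all bases. $33,000 + $60,000 + $16,000 + $1,750 = $110,750.
No failures to appear in the past ten years (−40%): $110,750 × 0.6 = $66,450.
Offense committed while released on bail in another case (+15%): $66,450 × 1.15 = $76,417.50.
Defendant has surrendered passport (−30%): $76,417.50 × 0.7 = $53,492.25.
$53,492.25 is at or above the $8,000 minimum.
Rounded to the nearest dollar: $53,492.

$53,492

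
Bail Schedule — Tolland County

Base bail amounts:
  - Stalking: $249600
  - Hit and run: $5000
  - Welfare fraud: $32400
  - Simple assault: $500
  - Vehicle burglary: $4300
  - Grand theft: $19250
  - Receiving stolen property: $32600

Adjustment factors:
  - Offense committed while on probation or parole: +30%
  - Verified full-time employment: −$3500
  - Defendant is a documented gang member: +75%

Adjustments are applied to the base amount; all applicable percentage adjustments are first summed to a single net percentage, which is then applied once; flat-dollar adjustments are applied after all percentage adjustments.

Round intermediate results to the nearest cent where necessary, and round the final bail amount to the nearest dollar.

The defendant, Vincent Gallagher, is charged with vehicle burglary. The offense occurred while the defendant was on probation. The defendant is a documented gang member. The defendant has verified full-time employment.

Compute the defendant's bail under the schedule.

$5315

Base amounts from the schedule: vehicle burglary $4300.
Single charge. Combined base = $4300.
Net percentage adjustment: +30% +75% = +105%. $4300 × 2.05 = $8815.
Verified full-time employment (−$3500 flat): $8815 − $3500 = $5315.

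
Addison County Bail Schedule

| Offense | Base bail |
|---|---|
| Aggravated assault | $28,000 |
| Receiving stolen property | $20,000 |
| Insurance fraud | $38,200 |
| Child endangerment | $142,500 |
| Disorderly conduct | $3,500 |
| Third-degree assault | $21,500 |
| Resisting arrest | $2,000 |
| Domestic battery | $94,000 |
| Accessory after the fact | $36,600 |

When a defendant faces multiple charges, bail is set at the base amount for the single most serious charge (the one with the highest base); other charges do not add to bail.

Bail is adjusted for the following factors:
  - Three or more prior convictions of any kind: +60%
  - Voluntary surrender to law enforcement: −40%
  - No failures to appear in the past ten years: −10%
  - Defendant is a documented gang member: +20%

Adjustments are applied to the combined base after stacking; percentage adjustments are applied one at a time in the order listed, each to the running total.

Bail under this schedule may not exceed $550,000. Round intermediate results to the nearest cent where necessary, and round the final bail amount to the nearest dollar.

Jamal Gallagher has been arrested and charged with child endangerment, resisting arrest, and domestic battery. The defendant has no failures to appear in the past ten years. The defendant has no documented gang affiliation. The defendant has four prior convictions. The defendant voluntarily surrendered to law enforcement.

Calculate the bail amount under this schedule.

$123,120

Base amounts from the schedule: child endangerment $142,500; resisting arrest $2,000; domestic battery $94,000.
Stacking rule: use the highest base only. Highest is child endangerment at $142,500. Combined base = $142,500.
Three or more prior convictions of any kind (+60%): $142,500 × 1.6 = $228,000.
Voluntary surrender to law enforcement (−40%): $228,000 × 0.6 = $136,800.
No failures to appear in the past ten years (−10%): $136,800 × 0.9 = $123,120.
$123,120 is within the $550,000 maximum.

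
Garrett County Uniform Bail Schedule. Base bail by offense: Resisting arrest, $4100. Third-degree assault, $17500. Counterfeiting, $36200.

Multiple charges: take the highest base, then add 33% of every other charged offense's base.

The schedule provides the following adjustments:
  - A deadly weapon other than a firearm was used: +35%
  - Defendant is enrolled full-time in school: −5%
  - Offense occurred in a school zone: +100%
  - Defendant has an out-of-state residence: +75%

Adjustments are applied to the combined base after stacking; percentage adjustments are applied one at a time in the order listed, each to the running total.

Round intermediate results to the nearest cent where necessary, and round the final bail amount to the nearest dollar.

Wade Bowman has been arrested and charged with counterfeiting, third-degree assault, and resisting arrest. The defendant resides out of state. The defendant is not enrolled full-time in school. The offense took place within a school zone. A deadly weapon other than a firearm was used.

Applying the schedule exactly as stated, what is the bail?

Base amounts from the schedule: counterfeiting $36200; third-degree assault $17500; resisting arrest $4100.
Stacking rule: highest base plus 33% of each additional charge. Highest is counterfeiting at $36200. Additional: $17500 × 33% = $5775; $4100 × 33% = $1353. Combined base = $36200 + $7128 = $43328.
A deadly weapon other than a firearm was used (+35%): $43328 × 1.35 = $58492.80.
Offense occurred in a school zone (+100%): $58492.80 × 2 = $116985.60.
Defendant has an out-of-state residence (+75%): $116985.60 × 1.75 = $204724.80.
Rounded to the nearest dollar: $204725.

$204725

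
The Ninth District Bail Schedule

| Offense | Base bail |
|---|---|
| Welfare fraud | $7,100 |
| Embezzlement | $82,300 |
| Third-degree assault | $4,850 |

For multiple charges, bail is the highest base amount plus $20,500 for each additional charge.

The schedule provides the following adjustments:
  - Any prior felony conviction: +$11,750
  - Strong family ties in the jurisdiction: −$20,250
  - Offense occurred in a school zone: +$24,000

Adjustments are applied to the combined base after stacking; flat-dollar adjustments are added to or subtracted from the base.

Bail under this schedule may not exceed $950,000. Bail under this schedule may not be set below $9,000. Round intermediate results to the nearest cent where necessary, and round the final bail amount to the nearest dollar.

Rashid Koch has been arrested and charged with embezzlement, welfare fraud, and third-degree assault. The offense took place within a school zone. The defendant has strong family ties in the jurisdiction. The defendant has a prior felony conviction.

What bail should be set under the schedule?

Base amounts from the schedule: embezzlement $82,300; welfare fraud $7,100; third-degree assault $4,850.
Stacking rule: highest base plus $20,500 per additional charge. Highest is embezzlement at $82,300; 2 additional charges → +$41,000. Combined base = $123,300.
Any prior felony conviction (+$11,750 flat): $123,300 + $11,750 = $135,050.
Strong family ties in the jurisdiction (−$20,250 flat): $135,050 − $20,250 = $114,800.
Offense occurred in a school zone (+$24,000 flat): $114,800 + $24,000 = $138,800.
$138,800 is within the $950,000 maximum.
$138,800 is at or above the $9,000 minimum.

$138,800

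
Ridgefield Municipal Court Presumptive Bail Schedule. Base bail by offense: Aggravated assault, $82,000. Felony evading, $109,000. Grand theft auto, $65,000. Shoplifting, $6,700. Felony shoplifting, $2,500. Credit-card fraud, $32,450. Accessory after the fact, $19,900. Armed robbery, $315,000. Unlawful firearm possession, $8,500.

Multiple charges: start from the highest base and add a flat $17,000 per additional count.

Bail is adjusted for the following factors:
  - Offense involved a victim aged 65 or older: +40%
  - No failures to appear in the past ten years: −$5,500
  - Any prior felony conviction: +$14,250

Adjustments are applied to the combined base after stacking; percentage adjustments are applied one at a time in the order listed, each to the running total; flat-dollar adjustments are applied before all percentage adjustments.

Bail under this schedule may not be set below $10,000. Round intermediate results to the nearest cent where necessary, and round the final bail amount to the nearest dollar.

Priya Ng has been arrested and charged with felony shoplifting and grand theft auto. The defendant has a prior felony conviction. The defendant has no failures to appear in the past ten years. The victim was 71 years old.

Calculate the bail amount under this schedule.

Base amounts from the schedule: felony shoplifting $2,500; grand theft auto $65,000.
Stacking rule: highest base plus $17,000 per additional charge. Highest is grand theft auto at $65,000; 1 additional charge → +$17,000. Combined base = $82,000.
No failures to appear in the past ten years (−$5,500 flat): $82,000 − $5,500 = $76,500.
Any prior felony conviction (+$14,250 flat): $76,500 + $14,250 = $90,750.
Offense involved a victim aged 65 or older (+40%): $90,750 × 1.4 = $127,050.
$127,050 is at or above the $10,000 minimum.

$127,050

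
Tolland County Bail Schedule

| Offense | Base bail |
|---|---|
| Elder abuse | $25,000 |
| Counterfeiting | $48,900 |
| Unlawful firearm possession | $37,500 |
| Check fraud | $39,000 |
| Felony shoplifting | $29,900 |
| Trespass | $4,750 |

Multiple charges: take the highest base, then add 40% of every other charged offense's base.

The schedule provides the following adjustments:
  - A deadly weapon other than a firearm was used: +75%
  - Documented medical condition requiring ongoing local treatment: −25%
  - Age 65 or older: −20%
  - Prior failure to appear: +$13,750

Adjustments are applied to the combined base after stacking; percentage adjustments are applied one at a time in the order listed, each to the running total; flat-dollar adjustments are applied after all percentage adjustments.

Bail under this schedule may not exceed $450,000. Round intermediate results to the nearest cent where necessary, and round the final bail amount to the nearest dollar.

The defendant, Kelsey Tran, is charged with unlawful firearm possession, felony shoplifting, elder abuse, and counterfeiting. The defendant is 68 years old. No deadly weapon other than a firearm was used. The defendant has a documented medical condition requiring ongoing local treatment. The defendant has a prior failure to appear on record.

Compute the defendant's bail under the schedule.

$65,266

Base amounts from the schedule: unlawful firearm possession $37,500; felony shoplifting $29,900; elder abuse $25,000; counterfeiting $48,900.
Stacking rule: highest base plus 40% of each additional charge. Highest is counterfeiting at $48,900. Additional: $37,500 × 40% = $15,000; $29,900 × 40% = $11,960; $25,000 × 40% = $10,000. Combined base = $48,900 + $36,960 = $85,860.
Documented medical condition requiring ongoing local treatment (−25%): $85,860 × 0.75 = $64,395.
Age 65 or older (−20%): $64,395 × 0.8 = $51,516.
Prior failure to appear (+$13,750 flat): $51,516 + $13,750 = $65,266.
$65,266 is within the $450,000 maximum.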